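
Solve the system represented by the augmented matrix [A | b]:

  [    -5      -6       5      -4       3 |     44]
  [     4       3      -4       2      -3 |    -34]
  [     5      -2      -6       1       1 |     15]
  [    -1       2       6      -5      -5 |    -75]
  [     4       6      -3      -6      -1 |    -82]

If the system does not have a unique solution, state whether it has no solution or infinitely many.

x_1 = -4, x_2 = -6, x_3 = -2, x_4 = 5, x_5 = 6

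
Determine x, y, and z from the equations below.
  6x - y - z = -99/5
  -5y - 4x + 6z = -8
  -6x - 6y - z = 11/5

x = -3, y = 14/5, z = -1

Row-reduce the augmented matrix:
R1 ← R1 / (6).
R2 ← R2 + 4·R1.
R3 ← R3 + 6·R1.
R2 ← R2 / (-17/3).
R1 ← R1 + 1/6·R2.
R3 ← R3 + 7·R2.
R3 ← R3 / (-146/17).
R1 ← R1 + 11/34·R3.
R2 ← R2 + 16/17·R3.
Reading off the reduced rows gives x = -3, y = 14/5, z = -1.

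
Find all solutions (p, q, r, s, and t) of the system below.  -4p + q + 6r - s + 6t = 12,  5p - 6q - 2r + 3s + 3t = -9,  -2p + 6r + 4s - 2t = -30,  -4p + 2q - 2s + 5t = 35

infinitely many solutions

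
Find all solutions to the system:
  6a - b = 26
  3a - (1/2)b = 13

infinitely many solutions

Row-reduce:
R1 ← R1 / (6).
R2 ← R2 − 3·R1.
Rank is 1 with 2 unknowns, leaving b free.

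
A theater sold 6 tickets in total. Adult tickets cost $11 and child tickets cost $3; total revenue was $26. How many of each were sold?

Let a = adult tickets, c = child tickets.
  c + a = 6
  11a + 3c = 26
From equation 1: a = 6 − c.
Substitute into equation 2 and solve: c = 5.
Then a = 1.

adult tickets: 1, child tickets: 5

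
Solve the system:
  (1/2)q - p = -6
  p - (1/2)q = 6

infinitely many solutions

Row-reduce:
R1 ← R1 / (-1).
R2 ← R2 − 1·R1.
Rank is 1 with 2 unknowns, leaving q free.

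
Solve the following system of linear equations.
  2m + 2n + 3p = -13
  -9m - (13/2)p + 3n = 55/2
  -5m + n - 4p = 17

Row-reduce:
R1 ← R1 / (2).
R2 ← R2 + 9·R1.
R3 ← R3 + 5·R1.
R2 ← R2 / (12).
R1 ← R1 − 1·R2.
R3 ← R3 − 6·R2.
Rank is 2 with 3 unknowns, leaving p free.

infinitely many solutions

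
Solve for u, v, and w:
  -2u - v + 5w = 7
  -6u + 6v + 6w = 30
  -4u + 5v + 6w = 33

u = 4, v = 5, w = 4

Row-reduce the augmented matrix:
R1 ← R1 / (-2).
R2 ← R2 + 6·R1.
R3 ← R3 + 4·R1.
R2 ← R2 / (9).
R1 ← R1 − 1/2·R2.
R3 ← R3 − 7·R2.
R3 ← R3 / (3).
R1 ← R1 + 2·R3.
R2 ← R2 + 1·R3.
Reading off the reduced rows gives u = 4, v = 5, w = 4.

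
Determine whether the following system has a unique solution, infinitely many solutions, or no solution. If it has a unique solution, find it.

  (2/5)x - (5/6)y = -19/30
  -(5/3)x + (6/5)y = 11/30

x = 1/2, y = 1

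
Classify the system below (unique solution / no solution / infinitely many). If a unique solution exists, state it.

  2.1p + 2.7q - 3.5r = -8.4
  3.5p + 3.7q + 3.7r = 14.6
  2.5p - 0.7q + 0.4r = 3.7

Row-reduce the augmented matrix:
R1 ← R1 / (21/10).
R2 ← R2 − 7/2·R1.
R3 ← R3 − 5/2·R1.
R2 ← R2 / (-4/5).
R1 ← R1 − 9/7·R2.
R3 ← R3 + 137/35·R2.
R3 ← R3 / (-5891/140).
R1 ← R1 − 1147/84·R3.
R2 ← R2 + 143/12·R3.
Reading off the reduced rows gives p = 1, q = 0, r = 3.

p = 1, q = 0, r = 3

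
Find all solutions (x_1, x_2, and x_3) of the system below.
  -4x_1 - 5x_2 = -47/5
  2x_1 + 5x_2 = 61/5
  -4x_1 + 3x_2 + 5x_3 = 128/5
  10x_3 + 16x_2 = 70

Row-reduce the augmented matrix:
R1 ← R1 / (-4).
R2 ← R2 − 2·R1.
R3 ← R3 + 4·R1.
R2 ← R2 / (5/2).
R1 ← R1 − 5/4·R2.
R3 ← R3 − 8·R2.
R4 ← R4 − 16·R2.
R3 ← R3 / (5).
R4 ← R4 − 10·R3.
R4 reduces to 0 = 0, so the extra equation is consistent.
Reading off the reduced rows gives x_1 = -7/5, x_2 = 3, x_3 = 11/5.

x_1 = -7/5, x_2 = 3, x_3 = 11/5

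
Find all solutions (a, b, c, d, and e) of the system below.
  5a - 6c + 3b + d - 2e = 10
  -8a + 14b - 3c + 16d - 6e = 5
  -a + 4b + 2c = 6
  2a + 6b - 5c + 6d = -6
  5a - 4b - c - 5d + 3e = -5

Row-reduce:
R1 ← R1 / (5).
R2 ← R2 + 8·R1.
R3 ← R3 + 1·R1.
R4 ← R4 − 2·R1.
R5 ← R5 − 5·R1.
R2 ← R2 / (94/5).
R1 ← R1 − 3/5·R2.
R3 ← R3 − 23/5·R2.
R4 ← R4 − 24/5·R2.
R5 ← R5 + 7·R2.
R3 ← R3 / (365/94).
R1 ← R1 + 75/94·R3.
R2 ← R2 + 63/94·R3.
R4 ← R4 − 29/47·R3.
R5 ← R5 − 29/94·R3.
R4 ← R4 / (642/365).
R1 ← R1 + 88/73·R4.
R2 ← R2 − 83/365·R4.
R3 ← R3 + 386/365·R4.
R5 ← R5 − 321/365·R4.
Row 5 reduces to 0 = 1/2, a contradiction. The system is inconsistent.

no solution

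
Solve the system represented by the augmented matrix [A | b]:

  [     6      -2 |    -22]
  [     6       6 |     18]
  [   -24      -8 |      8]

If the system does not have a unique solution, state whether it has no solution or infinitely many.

Row-reduce the augmented matrix:
R1 ← R1 / (6).
R2 ← R2 − 6·R1.
R3 ← R3 + 24·R1.
R2 ← R2 / (8).
R1 ← R1 + 1/3·R2.
R3 ← R3 + 16·R2.
R3 reduces to 0 = 0, so the extra equation is consistent.
Reading off the reduced rows gives x_1 = -2, x_2 = 5.

x_1 = -2, x_2 = 5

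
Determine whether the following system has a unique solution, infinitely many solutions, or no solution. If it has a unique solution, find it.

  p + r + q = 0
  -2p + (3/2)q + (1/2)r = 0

Row-reduce:
R2 ← R2 + 2·R1.
R2 ← R2 / (7/2).
R1 ← R1 − 1·R2.
Rank is 2 with 3 unknowns, leaving r free.

infinitely many solutions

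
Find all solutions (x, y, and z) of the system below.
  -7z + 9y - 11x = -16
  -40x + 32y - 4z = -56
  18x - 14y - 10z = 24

infinitely many solutions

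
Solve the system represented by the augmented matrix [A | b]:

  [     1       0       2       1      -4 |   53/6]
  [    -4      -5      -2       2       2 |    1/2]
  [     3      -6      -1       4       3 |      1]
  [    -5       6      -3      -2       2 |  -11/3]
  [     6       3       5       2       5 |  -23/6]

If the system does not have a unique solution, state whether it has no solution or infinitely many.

Row-reduce the augmented matrix:
R2 ← R2 + 4·R1.
R3 ← R3 − 3·R1.
R4 ← R4 + 5·R1.
R5 ← R5 − 6·R1.
R2 ← R2 / (-5).
R3 ← R3 + 6·R2.
R4 ← R4 − 6·R2.
R5 ← R5 − 3·R2.
R3 ← R3 / (-71/5).
R1 ← R1 − 2·R3.
R2 ← R2 + 6/5·R3.
R4 ← R4 − 71/5·R3.
R5 ← R5 + 17/5·R3.
R4 ← R4 / (4).
R1 ← R1 − 9/71·R4.
R2 ← R2 + 48/71·R4.
R3 ← R3 − 31/71·R4.
R5 ← R5 − 77/71·R4.
R5 ← R5 / (3919/284).
R1 ← R1 − 163/284·R5.
R2 ← R2 + 28/71·R5.
R3 ← R3 + 543/284·R5.
R4 ← R4 + 3/4·R5.
Reading off the reduced rows gives x_1 = -1/3, x_2 = 1/2, x_3 = 0, x_4 = 5/2, x_5 = -5/3.

x_1 = -1/3, x_2 = 1/2, x_3 = 0, x_4 = 5/2, x_5 = -5/3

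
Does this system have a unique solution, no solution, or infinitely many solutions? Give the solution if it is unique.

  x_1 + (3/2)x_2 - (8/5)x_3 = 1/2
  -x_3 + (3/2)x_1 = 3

Row-reduce:
R2 ← R2 − 3/2·R1.
R2 ← R2 / (-9/4).
R1 ← R1 − 3/2·R2.
Rank is 2 with 3 unknowns, leaving x_3 free.

infinitely many solutions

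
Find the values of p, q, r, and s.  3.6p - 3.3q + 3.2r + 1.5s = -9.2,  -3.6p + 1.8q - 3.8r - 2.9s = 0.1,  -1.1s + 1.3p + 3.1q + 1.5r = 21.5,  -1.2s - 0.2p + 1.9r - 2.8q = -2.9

Row-reduce the augmented matrix:
R1 ← R1 / (18/5).
R2 ← R2 + 18/5·R1.
R3 ← R3 − 13/10·R1.
R4 ← R4 + 1/5·R1.
R2 ← R2 / (-3/2).
R1 ← R1 + 11/12·R2.
R3 ← R3 − 103/24·R2.
R4 ← R4 + 179/60·R2.
R3 ← R3 / (-247/180).
R1 ← R1 − 113/90·R3.
R2 ← R2 − 2/5·R3.
R4 ← R4 − 736/225·R3.
R4 ← R4 / (-45997/3900).
R1 ← R1 + 1519/390·R4.
R2 ← R2 + 139/195·R4.
R3 ← R3 − 107/26·R4.
Reading off the reduced rows gives p = -2, q = 5, r = 5, s = -1.

p = -2, q = 5, r = 5, s = -1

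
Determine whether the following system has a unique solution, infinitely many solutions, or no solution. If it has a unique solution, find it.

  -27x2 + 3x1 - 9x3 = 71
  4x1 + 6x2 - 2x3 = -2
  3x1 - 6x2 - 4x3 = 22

no solution

Row-reduce:
R1 ← R1 / (3).
R2 ← R2 − 4·R1.
R3 ← R3 − 3·R1.
R2 ← R2 / (42).
R1 ← R1 + 9·R2.
R3 ← R3 − 21·R2.
Row 3 reduces to 0 = -2/3, a contradiction. The system is inconsistent.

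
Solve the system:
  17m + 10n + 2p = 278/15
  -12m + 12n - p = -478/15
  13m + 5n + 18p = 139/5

m = 8/5, n = -1, p = 2/3

Row-reduce the augmented matrix:
R1 ← R1 / (17).
R2 ← R2 + 12·R1.
R3 ← R3 − 13·R1.
R2 ← R2 / (324/17).
R1 ← R1 − 10/17·R2.
R3 ← R3 + 45/17·R2.
R3 ← R3 / (595/36).
R1 ← R1 − 17/162·R3.
R2 ← R2 − 7/324·R3.
Reading off the reduced rows gives m = 8/5, n = -1, p = 2/3.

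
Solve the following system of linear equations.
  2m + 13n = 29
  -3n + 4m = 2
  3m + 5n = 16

Row-reduce:
R1 ← R1 / (2).
R2 ← R2 − 4·R1.
R3 ← R3 − 3·R1.
R2 ← R2 / (-29).
R1 ← R1 − 13/2·R2.
R3 ← R3 + 29/2·R2.
Row 3 reduces to 0 = 1/2, a contradiction. The system is inconsistent.

no solution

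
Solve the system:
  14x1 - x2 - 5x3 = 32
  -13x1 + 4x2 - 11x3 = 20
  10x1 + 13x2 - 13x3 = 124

Row-reduce the augmented matrix:
R1 ← R1 / (14).
R2 ← R2 + 13·R1.
R3 ← R3 − 10·R1.
R2 ← R2 / (43/14).
R1 ← R1 + 1/14·R2.
R3 ← R3 − 96/7·R2.
R3 ← R3 / (2598/43).
R1 ← R1 + 31/43·R3.
R2 ← R2 + 219/43·R3.
Reading off the reduced rows gives x1 = 2, x2 = 6, x3 = -2.

x1 = 2, x2 = 6, x3 = -2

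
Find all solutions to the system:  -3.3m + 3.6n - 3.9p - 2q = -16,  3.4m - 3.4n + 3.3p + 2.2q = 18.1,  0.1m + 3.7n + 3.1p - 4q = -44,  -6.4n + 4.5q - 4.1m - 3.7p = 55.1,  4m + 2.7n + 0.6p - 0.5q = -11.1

m = 1, n = -4, p = -3, q = 5

Row-reduce the augmented matrix:
R1 ← R1 / (-33/10).
R2 ← R2 − 17/5·R1.
R3 ← R3 − 1/10·R1.
R4 ← R4 + 41/10·R1.
R5 ← R5 − 4·R1.
R2 ← R2 / (17/55).
R1 ← R1 + 12/11·R2.
R3 ← R3 − 419/110·R2.
R4 ← R4 + 598/55·R2.
R5 ← R5 − 777/110·R2.
R3 ← R3 / (4023/340).
R1 ← R1 + 23/17·R3.
R2 ← R2 + 79/34·R3.
R4 ← R4 + 410/17·R3.
R5 ← R5 − 4177/340·R3.
R4 ← R4 / (13297/120690).
R1 ← R1 − 5278/12069·R4.
R2 ← R2 + 8252/12069·R4.
R3 ← R3 + 5894/12069·R4.
R5 ← R5 + 13297/120690·R4.
R5 reduces to 0 = 0, so the extra equation is consistent.
Reading off the reduced rows gives m = 1, n = -4, p = -3, q = 5.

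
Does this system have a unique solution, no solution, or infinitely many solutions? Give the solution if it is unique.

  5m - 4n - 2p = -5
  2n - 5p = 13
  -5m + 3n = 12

m = -3, n = -1, p = -3

Row-reduce the augmented matrix:
R1 ← R1 / (5).
R3 ← R3 + 5·R1.
R2 ← R2 / (2).
R1 ← R1 + 4/5·R2.
R3 ← R3 + 1·R2.
R3 ← R3 / (-9/2).
R1 ← R1 + 12/5·R3.
R2 ← R2 + 5/2·R3.
Reading off the reduced rows gives m = -3, n = -1, p = -3.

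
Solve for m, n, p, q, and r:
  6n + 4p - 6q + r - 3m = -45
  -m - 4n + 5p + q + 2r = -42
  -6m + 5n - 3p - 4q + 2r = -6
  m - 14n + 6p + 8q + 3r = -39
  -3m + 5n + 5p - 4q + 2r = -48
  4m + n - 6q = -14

m = 2, n = 2, p = -6, q = 4, r = -3

Row-reduce the augmented matrix:
R1 ← R1 / (-3).
R2 ← R2 + 1·R1.
R3 ← R3 + 6·R1.
R4 ← R4 − 1·R1.
R5 ← R5 + 3·R1.
R6 ← R6 − 4·R1.
R2 ← R2 / (-6).
R1 ← R1 + 2·R2.
R3 ← R3 + 7·R2.
R4 ← R4 + 12·R2.
R5 ← R5 + 1·R2.
R6 ← R6 − 9·R2.
R3 ← R3 / (-275/18).
R1 ← R1 + 23/9·R3.
R2 ← R2 + 11/18·R3.
R5 ← R5 − 7/18·R3.
R6 ← R6 − 65/6·R3.
Swap R4 and R5.
R4 ← R4 / (444/275).
R1 ← R1 − 68/275·R4.
R2 ← R2 + 17/25·R4.
R3 ← R3 + 81/275·R4.
R6 ← R6 + 347/55·R4.
Swap R5 and R6.
R5 ← R5 / (61/12).
R1 ← R1 + 2/3·R5.
R2 ← R2 − 1/12·R5.
R3 ← R3 − 1/4·R5.
R4 ← R4 − 5/12·R5.
R6 reduces to 0 = 0, so the extra equation is consistent.
Reading off the reduced rows gives m = 2, n = 2, p = -6, q = 4, r = -3.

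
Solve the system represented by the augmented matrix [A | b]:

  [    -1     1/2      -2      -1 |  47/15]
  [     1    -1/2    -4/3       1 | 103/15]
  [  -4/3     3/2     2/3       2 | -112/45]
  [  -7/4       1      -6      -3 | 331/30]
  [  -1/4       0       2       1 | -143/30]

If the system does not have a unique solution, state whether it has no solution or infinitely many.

x_1 = 2/3, x_2 = -8/5, x_3 = -3, x_4 = 7/5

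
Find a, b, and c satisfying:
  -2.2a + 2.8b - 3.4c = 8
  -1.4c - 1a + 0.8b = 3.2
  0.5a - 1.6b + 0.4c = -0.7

a = 1, b = 0, c = -3

Row-reduce the augmented matrix:
R1 ← R1 / (-11/5).
R2 ← R2 + 1·R1.
R3 ← R3 − 1/2·R1.
R2 ← R2 / (-26/55).
R1 ← R1 + 14/11·R2.
R3 ← R3 + 53/55·R2.
R3 ← R3 / (-87/130).
R1 ← R1 − 15/13·R3.
R2 ← R2 + 4/13·R3.
Reading off the reduced rows gives a = 1, b = 0, c = -3.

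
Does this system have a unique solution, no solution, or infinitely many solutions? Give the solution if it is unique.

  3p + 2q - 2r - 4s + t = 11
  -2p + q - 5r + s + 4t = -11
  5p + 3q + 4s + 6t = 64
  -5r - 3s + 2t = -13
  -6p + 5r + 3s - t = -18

Row-reduce the augmented matrix:
R1 ← R1 / (3).
R2 ← R2 + 2·R1.
R3 ← R3 − 5·R1.
R5 ← R5 + 6·R1.
R2 ← R2 / (7/3).
R1 ← R1 − 2/3·R2.
R3 ← R3 + 1/3·R2.
R5 ← R5 − 4·R2.
R3 ← R3 / (17/7).
R1 ← R1 − 8/7·R3.
R2 ← R2 + 19/7·R3.
R4 ← R4 + 5·R3.
R5 ← R5 − 83/7·R3.
R4 ← R4 / (314/17).
R1 ← R1 + 98/17·R4.
R2 ← R2 − 186/17·R4.
R3 ← R3 − 73/17·R4.
R5 ← R5 + 902/17·R4.
R5 ← R5 / (613/157).
R1 ← R1 − 76/157·R5.
R2 ← R2 − 48/157·R5.
R3 ← R3 + 251/314·R5.
R4 ← R4 − 209/314·R5.
Reading off the reduced rows gives p = 6, q = 0, r = 4, s = 1, t = 5.

p = 6, q = 0, r = 4, s = 1, t = 5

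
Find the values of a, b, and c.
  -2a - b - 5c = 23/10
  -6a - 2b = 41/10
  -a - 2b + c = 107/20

a = 1/4, b = -14/5, c = 0

Row-reduce the augmented matrix:
R1 ← R1 / (-2).
R2 ← R2 + 6·R1.
R3 ← R3 + 1·R1.
R1 ← R1 − 1/2·R2.
R3 ← R3 + 3/2·R2.
R3 ← R3 / (26).
R1 ← R1 + 5·R3.
R2 ← R2 − 15·R3.
Reading off the reduced rows gives a = 1/4, b = -14/5, c = 0.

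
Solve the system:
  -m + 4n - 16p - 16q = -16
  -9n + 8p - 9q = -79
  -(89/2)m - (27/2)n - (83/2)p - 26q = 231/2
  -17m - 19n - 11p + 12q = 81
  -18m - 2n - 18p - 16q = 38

no solution

Row-reduce:
R1 ← R1 / (-1).
R3 ← R3 + 89/2·R1.
R4 ← R4 + 17·R1.
R5 ← R5 + 18·R1.
R2 ← R2 / (-9).
R1 ← R1 + 4·R2.
R3 ← R3 + 383/2·R2.
R4 ← R4 + 87·R2.
R5 ← R5 + 74·R2.
R3 ← R3 / (9005/18).
R1 ← R1 − 112/9·R3.
R2 ← R2 + 8/9·R3.
R4 ← R4 − 551/3·R3.
R5 ← R5 − 1838/9·R3.
R4 ← R4 / (87968/1801).
R1 ← R1 + 3292/1801·R4.
R2 ← R2 − 4609/1801·R4.
R3 ← R3 − 3159/1801·R4.
R5 ← R5 + 21992/1801·R4.
Row 5 reduces to 0 = 1/2, a contradiction. The system is inconsistent.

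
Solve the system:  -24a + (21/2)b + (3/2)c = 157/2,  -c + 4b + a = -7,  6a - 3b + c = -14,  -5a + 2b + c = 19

no solution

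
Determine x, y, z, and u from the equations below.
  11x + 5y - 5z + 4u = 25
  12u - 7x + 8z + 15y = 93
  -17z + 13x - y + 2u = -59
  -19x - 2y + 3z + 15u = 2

x = 3, y = 2, z = 6, u = 3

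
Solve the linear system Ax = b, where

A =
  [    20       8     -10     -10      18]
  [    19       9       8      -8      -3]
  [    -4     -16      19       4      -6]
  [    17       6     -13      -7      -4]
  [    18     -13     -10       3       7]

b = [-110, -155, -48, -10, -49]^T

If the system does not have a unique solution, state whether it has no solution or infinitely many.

Row-reduce the augmented matrix:
R1 ← R1 / (20).
R2 ← R2 − 19·R1.
R3 ← R3 + 4·R1.
R4 ← R4 − 17·R1.
R5 ← R5 − 18·R1.
R2 ← R2 / (7/5).
R1 ← R1 − 2/5·R2.
R3 ← R3 + 72/5·R2.
R4 ← R4 + 4/5·R2.
R5 ← R5 + 101/5·R2.
R3 ← R3 / (197).
R1 ← R1 + 11/2·R3.
R2 ← R2 − 25/2·R3.
R4 ← R4 − 11/2·R3.
R5 ← R5 − 503/2·R3.
R4 ← R4 / (737/394).
R1 ← R1 + 1219/2758·R4.
R2 ← R2 + 95/2758·R4.
R3 ← R3 − 122/1379·R4.
R5 ← R5 − 31421/2758·R4.
R5 ← R5 / (617668/5159).
R1 ← R1 + 26263/5159·R5.
R2 ← R2 + 7976/5159·R5.
R3 ← R3 − 610/5159·R5.
R4 ← R4 + 9829/737·R5.
Reading off the reduced rows gives x_1 = -6, x_2 = -2, x_3 = -6, x_4 = -2, x_5 = -3.

x_1 = -6, x_2 = -2, x_3 = -6, x_4 = -2, x_5 = -3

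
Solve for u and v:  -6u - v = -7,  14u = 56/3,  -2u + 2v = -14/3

u = 4/3, v = -1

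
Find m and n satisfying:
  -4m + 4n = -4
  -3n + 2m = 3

Row-reduce the augmented matrix:
R1 ← R1 / (-4).
R2 ← R2 − 2·R1.
R2 ← R2 / (-1).
R1 ← R1 + 1·R2.
Reading off the reduced rows gives m = 0, n = -1.

m = 0, n = -1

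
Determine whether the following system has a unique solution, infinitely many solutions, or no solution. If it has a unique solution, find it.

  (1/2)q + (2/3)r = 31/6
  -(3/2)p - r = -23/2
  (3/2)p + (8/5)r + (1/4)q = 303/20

p = 5, q = 5, r = 4

Row-reduce the augmented matrix:
Swap R1 and R2.
R1 ← R1 / (-3/2).
R3 ← R3 − 3/2·R1.
R2 ← R2 / (1/2).
R3 ← R3 − 1/4·R2.
R3 ← R3 / (4/15).
R1 ← R1 − 2/3·R3.
R2 ← R2 − 4/3·R3.
Reading off the reduced rows gives p = 5, q = 5, r = 4.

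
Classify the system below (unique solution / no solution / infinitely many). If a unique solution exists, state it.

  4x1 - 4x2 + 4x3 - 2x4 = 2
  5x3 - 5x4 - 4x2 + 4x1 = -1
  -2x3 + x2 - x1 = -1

infinitely many solutions

Row-reduce:
R1 ← R1 / (4).
R2 ← R2 − 4·R1.
R3 ← R3 + 1·R1.
R1 ← R1 − 1·R2.
R3 ← R3 + 1·R2.
R3 ← R3 / (-7/2).
R1 ← R1 − 5/2·R3.
R2 ← R2 + 3·R3.
Rank is 3 with 4 unknowns, leaving x2 free.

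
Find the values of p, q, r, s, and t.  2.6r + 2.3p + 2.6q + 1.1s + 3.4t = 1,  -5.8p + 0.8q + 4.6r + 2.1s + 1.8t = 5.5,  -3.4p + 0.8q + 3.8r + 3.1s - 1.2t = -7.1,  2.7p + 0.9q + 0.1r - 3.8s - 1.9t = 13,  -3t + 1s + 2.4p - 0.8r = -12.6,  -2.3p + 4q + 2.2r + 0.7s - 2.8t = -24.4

p = 1, q = -6, r = 5, s = -5, t = 2

Row-reduce the augmented matrix:
R1 ← R1 / (23/10).
R2 ← R2 + 29/5·R1.
R3 ← R3 + 17/5·R1.
R4 ← R4 − 27/10·R1.
R5 ← R5 − 12/5·R1.
R6 ← R6 + 23/10·R1.
R2 ← R2 / (846/115).
R1 ← R1 − 26/23·R2.
R3 ← R3 − 534/115·R2.
R4 ← R4 + 99/46·R2.
R5 ← R5 + 312/115·R2.
R6 ← R6 − 33/5·R2.
R3 ← R3 / (424/705).
R1 ← R1 + 247/423·R3.
R2 ← R2 − 1283/846·R3.
R4 ← R4 − 293/940·R3.
R5 ← R5 − 424/705·R3.
R6 ← R6 + 1469/282·R3.
R4 ← R4 / (-38333/8480).
R1 ← R1 − 1693/1272·R4.
R2 ← R2 + 8897/2544·R4.
R3 ← R3 − 1163/424·R4.
R6 ← R6 − 9935/848·R4.
Swap R5 and R6.
R5 ← R5 / (-13811561/383330).
R1 ← R1 + 366191/114999·R5.
R2 ← R2 − 2160235/229998·R5.
R3 ← R3 + 414237/76666·R5.
R4 ← R4 − 12259/38333·R5.
R6 reduces to 0 = 0, so the extra equation is consistent.
Reading off the reduced rows gives p = 1, q = -6, r = 5, s = -5, t = 2.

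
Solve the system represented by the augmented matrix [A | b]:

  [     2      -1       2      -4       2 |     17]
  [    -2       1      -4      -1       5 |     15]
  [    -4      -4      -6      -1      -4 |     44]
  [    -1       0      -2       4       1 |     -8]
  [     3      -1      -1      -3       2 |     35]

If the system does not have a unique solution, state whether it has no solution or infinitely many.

Row-reduce the augmented matrix:
R1 ← R1 / (2).
R2 ← R2 + 2·R1.
R3 ← R3 + 4·R1.
R4 ← R4 + 1·R1.
R5 ← R5 − 3·R1.
Swap R2 and R3.
R2 ← R2 / (-6).
R1 ← R1 + 1/2·R2.
R4 ← R4 + 1/2·R2.
R5 ← R5 − 1/2·R2.
R3 ← R3 / (-2).
R1 ← R1 − 7/6·R3.
R2 ← R2 − 1/3·R3.
R4 ← R4 + 5/6·R3.
R5 ← R5 + 25/6·R3.
R4 ← R4 / (29/6).
R1 ← R1 + 25/6·R4.
R2 ← R2 − 2/3·R4.
R3 ← R3 − 5/2·R4.
R5 ← R5 − 38/3·R4.
R5 ← R5 / (-1529/116).
R1 ← R1 − 249/58·R5.
R2 ← R2 − 75/58·R5.
R3 ← R3 + 351/116·R5.
R4 ← R4 + 11/58·R5.
Reading off the reduced rows gives x_1 = 4, x_2 = -5, x_3 = -6, x_4 = -4, x_5 = 0.

x_1 = 4, x_2 = -5, x_3 = -6, x_4 = -4, x_5 = 0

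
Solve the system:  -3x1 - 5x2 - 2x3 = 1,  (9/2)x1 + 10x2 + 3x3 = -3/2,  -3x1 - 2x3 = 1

infinitely many solutions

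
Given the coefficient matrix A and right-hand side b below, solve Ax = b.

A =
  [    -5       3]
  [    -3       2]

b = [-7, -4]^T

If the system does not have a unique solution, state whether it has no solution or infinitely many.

x_1 = 2, x_2 = 1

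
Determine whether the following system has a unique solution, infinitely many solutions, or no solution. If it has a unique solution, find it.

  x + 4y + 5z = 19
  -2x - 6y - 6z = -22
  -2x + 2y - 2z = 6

x = -4, y = 2, z = 3

Row-reduce the augmented matrix:
R2 ← R2 + 2·R1.
R3 ← R3 + 2·R1.
R2 ← R2 / (2).
R1 ← R1 − 4·R2.
R3 ← R3 − 10·R2.
R3 ← R3 / (-12).
R1 ← R1 + 3·R3.
R2 ← R2 − 2·R3.
Reading off the reduced rows gives x = -4, y = 2, z = 3.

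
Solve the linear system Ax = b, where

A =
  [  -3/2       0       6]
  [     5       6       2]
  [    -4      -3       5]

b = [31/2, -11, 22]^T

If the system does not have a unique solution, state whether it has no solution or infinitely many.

no solution

Row-reduce:
R1 ← R1 / (-3/2).
R2 ← R2 − 5·R1.
R3 ← R3 + 4·R1.
R2 ← R2 / (6).
R3 ← R3 + 3·R2.
Row 3 reduces to 0 = 1, a contradiction. The system is inconsistent.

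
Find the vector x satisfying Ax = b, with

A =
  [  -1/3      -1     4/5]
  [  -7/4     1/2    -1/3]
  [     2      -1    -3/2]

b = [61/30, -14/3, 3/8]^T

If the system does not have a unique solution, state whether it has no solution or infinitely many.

x_1 = 2, x_2 = -1/2, x_3 = 11/4

Row-reduce the augmented matrix:
R1 ← R1 / (-1/3).
R2 ← R2 + 7/4·R1.
R3 ← R3 − 2·R1.
R2 ← R2 / (23/4).
R1 ← R1 − 3·R2.
R3 ← R3 + 7·R2.
R3 ← R3 / (-1531/690).
R1 ← R1 + 4/115·R3.
R2 ← R2 + 272/345·R3.
Reading off the reduced rows gives x_1 = 2, x_2 = -1/2, x_3 = 11/4.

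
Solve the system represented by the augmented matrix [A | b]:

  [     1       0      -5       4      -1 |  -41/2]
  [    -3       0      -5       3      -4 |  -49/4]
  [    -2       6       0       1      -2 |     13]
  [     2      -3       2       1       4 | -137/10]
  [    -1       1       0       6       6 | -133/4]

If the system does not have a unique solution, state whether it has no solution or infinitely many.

x_1 = 3/4, x_2 = 2, x_3 = 12/5, x_4 = -3, x_5 = -11/4

Row-reduce the augmented matrix:
R2 ← R2 + 3·R1.
R3 ← R3 + 2·R1.
R4 ← R4 − 2·R1.
R5 ← R5 + 1·R1.
Swap R2 and R3.
R2 ← R2 / (6).
R4 ← R4 + 3·R2.
R5 ← R5 − 1·R2.
R3 ← R3 / (-20).
R1 ← R1 + 5·R3.
R2 ← R2 + 5/3·R3.
R4 ← R4 − 7·R3.
R5 ← R5 + 10/3·R3.
R4 ← R4 / (11/4).
R1 ← R1 − 1/4·R4.
R2 ← R2 − 1/4·R4.
R3 ← R3 + 3/4·R4.
R5 ← R5 − 6·R4.
R5 ← R5 / (1139/330).
R1 ← R1 − 67/110·R5.
R2 ← R2 + 37/165·R5.
R3 ← R3 − 17/22·R5.
R4 ← R4 − 31/55·R5.
Reading off the reduced rows gives x_1 = 3/4, x_2 = 2, x_3 = 12/5, x_4 = -3, x_5 = -11/4.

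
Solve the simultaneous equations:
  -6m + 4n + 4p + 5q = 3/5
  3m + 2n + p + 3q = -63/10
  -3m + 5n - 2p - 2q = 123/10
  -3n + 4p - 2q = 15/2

m = -3/5, n = 3/2, p = 3/2, q = -3

Row-reduce the augmented matrix:
R1 ← R1 / (-6).
R2 ← R2 − 3·R1.
R3 ← R3 + 3·R1.
R2 ← R2 / (4).
R1 ← R1 + 2/3·R2.
R3 ← R3 − 3·R2.
R4 ← R4 + 3·R2.
R3 ← R3 / (-25/4).
R1 ← R1 + 1/6·R3.
R2 ← R2 − 3/4·R3.
R4 ← R4 − 25/4·R3.
R4 ← R4 / (-13/2).
R1 ← R1 − 47/150·R4.
R2 ← R2 − 17/50·R4.
R3 ← R3 − 69/50·R4.
Reading off the reduced rows gives m = -3/5, n = 3/2, p = 3/2, q = -3.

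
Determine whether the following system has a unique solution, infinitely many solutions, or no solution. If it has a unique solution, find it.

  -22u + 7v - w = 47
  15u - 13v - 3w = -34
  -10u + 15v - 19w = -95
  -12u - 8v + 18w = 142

u = -3, v = -2, w = 5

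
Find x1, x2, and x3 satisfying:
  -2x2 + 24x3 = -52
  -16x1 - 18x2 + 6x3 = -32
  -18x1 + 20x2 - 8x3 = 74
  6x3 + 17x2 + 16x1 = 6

Row-reduce the augmented matrix:
Swap R1 and R2.
R1 ← R1 / (-16).
R3 ← R3 + 18·R1.
R4 ← R4 − 16·R1.
R2 ← R2 / (-2).
R1 ← R1 − 9/8·R2.
R3 ← R3 − 161/4·R2.
R4 ← R4 + 1·R2.
R3 ← R3 / (1873/4).
R1 ← R1 − 105/8·R3.
R2 ← R2 + 12·R3.
R4 reduces to 0 = 0, so the extra equation is consistent.
Reading off the reduced rows gives x1 = -1, x2 = 2, x3 = -2.

x1 = -1, x2 = 2, x3 = -2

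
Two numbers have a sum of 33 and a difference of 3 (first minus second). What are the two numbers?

first number: 18, second number: 15

Let x = first number, y = second number.
  x + y = 33
  x - y = 3
Row-reduce the augmented matrix:
R2 ← R2 − 1·R1.
R2 ← R2 / (-2).
R1 ← R1 − 1·R2.
Reading off the reduced rows gives x = 18, y = 15.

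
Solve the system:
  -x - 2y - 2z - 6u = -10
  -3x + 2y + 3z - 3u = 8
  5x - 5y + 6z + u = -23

infinitely many solutions

Row-reduce:
R1 ← R1 / (-1).
R2 ← R2 + 3·R1.
R3 ← R3 − 5·R1.
R2 ← R2 / (8).
R1 ← R1 − 2·R2.
R3 ← R3 + 15·R2.
R3 ← R3 / (103/8).
R1 ← R1 + 1/4·R3.
R2 ← R2 − 9/8·R3.
Rank is 3 with 4 unknowns, leaving u free.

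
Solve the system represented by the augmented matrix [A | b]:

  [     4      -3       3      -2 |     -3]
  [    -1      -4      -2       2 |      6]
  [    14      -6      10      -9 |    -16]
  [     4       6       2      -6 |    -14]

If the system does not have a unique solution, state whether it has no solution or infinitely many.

Row-reduce:
R1 ← R1 / (4).
R2 ← R2 + 1·R1.
R3 ← R3 − 14·R1.
R4 ← R4 − 4·R1.
R2 ← R2 / (-19/4).
R1 ← R1 + 3/4·R2.
R3 ← R3 − 9/2·R2.
R4 ← R4 − 9·R2.
R3 ← R3 / (-32/19).
R1 ← R1 − 18/19·R3.
R2 ← R2 − 5/19·R3.
R4 ← R4 + 64/19·R3.
Rank is 3 with 4 unknowns, leaving x_4 free.

infinitely many solutions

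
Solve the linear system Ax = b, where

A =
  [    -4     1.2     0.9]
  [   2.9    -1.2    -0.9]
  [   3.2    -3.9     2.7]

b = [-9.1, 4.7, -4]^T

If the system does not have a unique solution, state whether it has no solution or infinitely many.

Row-reduce the augmented matrix:
R1 ← R1 / (-4).
R2 ← R2 − 29/10·R1.
R3 ← R3 − 16/5·R1.
R2 ← R2 / (-33/100).
R1 ← R1 + 3/10·R2.
R3 ← R3 + 147/50·R2.
R3 ← R3 / (45/8).
R2 ← R2 − 3/4·R3.
Reading off the reduced rows gives x_1 = 4, x_2 = 5, x_3 = 1.

x_1 = 4, x_2 = 5, x_3 = 1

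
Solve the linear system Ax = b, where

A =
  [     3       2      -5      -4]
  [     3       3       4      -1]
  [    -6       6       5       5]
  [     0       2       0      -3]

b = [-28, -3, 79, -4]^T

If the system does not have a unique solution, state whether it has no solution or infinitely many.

Row-reduce the augmented matrix:
R1 ← R1 / (3).
R2 ← R2 − 3·R1.
R3 ← R3 + 6·R1.
R1 ← R1 − 2/3·R2.
R3 ← R3 − 10·R2.
R4 ← R4 − 2·R2.
R3 ← R3 / (-95).
R1 ← R1 + 23/3·R3.
R2 ← R2 − 9·R3.
R4 ← R4 + 18·R3.
R4 ← R4 / (-261/95).
R1 ← R1 + 191/285·R4.
R2 ← R2 + 12/95·R4.
R3 ← R3 − 33/95·R4.
Reading off the reduced rows gives x_1 = -5, x_2 = 4, x_3 = 1, x_4 = 4.

x_1 = -5, x_2 = 4, x_3 = 1, x_4 = 4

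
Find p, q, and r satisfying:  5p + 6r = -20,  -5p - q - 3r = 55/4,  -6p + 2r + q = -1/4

p = -1, q = -5/4, r = -5/2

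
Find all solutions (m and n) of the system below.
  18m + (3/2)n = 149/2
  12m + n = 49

no solution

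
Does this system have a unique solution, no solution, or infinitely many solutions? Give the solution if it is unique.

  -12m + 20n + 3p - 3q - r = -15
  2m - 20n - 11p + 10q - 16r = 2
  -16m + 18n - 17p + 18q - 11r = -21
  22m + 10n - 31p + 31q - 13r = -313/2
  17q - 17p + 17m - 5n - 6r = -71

Row-reduce:
R1 ← R1 / (-12).
R2 ← R2 − 2·R1.
R3 ← R3 + 16·R1.
R4 ← R4 − 22·R1.
R5 ← R5 − 17·R1.
R2 ← R2 / (-50/3).
R1 ← R1 + 5/3·R2.
R3 ← R3 + 26/3·R2.
R4 ← R4 − 140/3·R2.
R5 ← R5 − 70/3·R2.
R3 ← R3 / (-777/50).
R1 ← R1 − 4/5·R3.
R2 ← R2 − 63/100·R3.
R4 ← R4 + 549/10·R3.
R5 ← R5 + 549/20·R3.
R4 ← R4 / (-2116/259).
R1 ← R1 − 277/1554·R4.
R2 ← R2 − 9/74·R4.
R3 ← R3 + 853/777·R4.
R5 ← R5 + 1058/259·R4.
Row 5 reduces to 0 = -1/4, a contradiction. The system is inconsistent.

no solution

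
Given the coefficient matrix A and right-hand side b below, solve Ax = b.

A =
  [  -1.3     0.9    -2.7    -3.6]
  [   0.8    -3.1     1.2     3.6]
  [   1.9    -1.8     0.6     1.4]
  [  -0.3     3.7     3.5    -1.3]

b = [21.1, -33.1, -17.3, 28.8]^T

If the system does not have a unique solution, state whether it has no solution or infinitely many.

Row-reduce the augmented matrix:
R1 ← R1 / (-13/10).
R2 ← R2 − 4/5·R1.
R3 ← R3 − 19/10·R1.
R4 ← R4 + 3/10·R1.
R2 ← R2 / (-331/130).
R1 ← R1 + 9/13·R2.
R3 ← R3 + 63/130·R2.
R4 ← R4 − 227/65·R2.
R3 ← R3 / (-2157/662).
R1 ← R1 − 729/331·R3.
R2 ← R2 − 60/331·R3.
R4 ← R4 − 5776/1655·R3.
R4 ← R4 / (-322313/107850).
R1 ← R1 + 1422/3595·R4.
R2 ← R2 + 556/719·R4.
R3 ← R3 − 13654/10785·R4.
Reading off the reduced rows gives x_1 = -1, x_2 = 5, x_3 = 1, x_4 = -5.

x_1 = -1, x_2 = 5, x_3 = 1, x_4 = -5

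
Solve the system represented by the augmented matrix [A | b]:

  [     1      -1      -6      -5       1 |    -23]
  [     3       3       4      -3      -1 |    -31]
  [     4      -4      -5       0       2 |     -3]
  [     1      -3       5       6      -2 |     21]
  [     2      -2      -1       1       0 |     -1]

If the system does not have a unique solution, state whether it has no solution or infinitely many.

Row-reduce the augmented matrix:
R2 ← R2 − 3·R1.
R3 ← R3 − 4·R1.
R4 ← R4 − 1·R1.
R5 ← R5 − 2·R1.
R2 ← R2 / (6).
R1 ← R1 + 1·R2.
R4 ← R4 + 2·R2.
R3 ← R3 / (19).
R1 ← R1 + 7/3·R3.
R2 ← R2 − 11/3·R3.
R4 ← R4 − 55/3·R3.
R5 ← R5 − 11·R3.
R4 ← R4 / (-245/57).
R1 ← R1 + 31/57·R4.
R2 ← R2 + 106/57·R4.
R3 ← R3 − 20/19·R4.
R5 ← R5 + 11/19·R4.
R5 ← R5 / (-127/245).
R1 ← R1 − 96/245·R5.
R2 ← R2 − 186/245·R5.
R3 ← R3 + 34/49·R5.
R4 ← R4 − 137/245·R5.
Reading off the reduced rows gives x_1 = -4, x_2 = -2, x_3 = 1, x_4 = 4, x_5 = 5.

x_1 = -4, x_2 = -2, x_3 = 1, x_4 = 4, x_5 = 5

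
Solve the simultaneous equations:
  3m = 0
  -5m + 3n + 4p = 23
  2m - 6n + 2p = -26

m = 0, n = 5, p = 2

Row-reduce the augmented matrix:
R1 ← R1 / (3).
R2 ← R2 + 5·R1.
R3 ← R3 − 2·R1.
R2 ← R2 / (3).
R3 ← R3 + 6·R2.
R3 ← R3 / (10).
R2 ← R2 − 4/3·R3.
Reading off the reduced rows gives m = 0, n = 5, p = 2.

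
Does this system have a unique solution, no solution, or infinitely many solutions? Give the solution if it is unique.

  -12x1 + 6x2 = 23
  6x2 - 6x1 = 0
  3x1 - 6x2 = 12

Row-reduce:
R1 ← R1 / (-12).
R2 ← R2 + 6·R1.
R3 ← R3 − 3·R1.
R2 ← R2 / (3).
R1 ← R1 + 1/2·R2.
R3 ← R3 + 9/2·R2.
Row 3 reduces to 0 = 1/2, a contradiction. The system is inconsistent.

no solution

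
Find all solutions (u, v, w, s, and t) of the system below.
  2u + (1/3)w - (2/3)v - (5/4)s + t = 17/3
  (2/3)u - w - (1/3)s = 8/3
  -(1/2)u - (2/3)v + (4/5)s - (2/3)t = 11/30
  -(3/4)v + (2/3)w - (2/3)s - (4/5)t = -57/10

infinitely many solutions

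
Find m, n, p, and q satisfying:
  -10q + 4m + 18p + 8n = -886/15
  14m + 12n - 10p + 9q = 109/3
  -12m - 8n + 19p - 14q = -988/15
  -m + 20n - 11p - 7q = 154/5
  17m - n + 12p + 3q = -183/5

Row-reduce the augmented matrix:
R1 ← R1 / (4).
R2 ← R2 − 14·R1.
R3 ← R3 + 12·R1.
R4 ← R4 + 1·R1.
R5 ← R5 − 17·R1.
R2 ← R2 / (-16).
R1 ← R1 − 2·R2.
R3 ← R3 − 16·R2.
R4 ← R4 − 22·R2.
R5 ← R5 + 35·R2.
Swap R3 and R4.
R3 ← R3 / (-855/8).
R1 ← R1 + 37/8·R3.
R2 ← R2 − 73/16·R3.
R5 ← R5 − 1523/16·R3.
Swap R4 and R5.
R4 ← R4 / (-6073/1140).
R1 ← R1 − 226/285·R4.
R2 ← R2 + 653/1140·R4.
R3 ← R3 + 136/285·R4.
R5 reduces to 0 = 0, so the extra equation is consistent.
Reading off the reduced rows gives m = -1/3, n = 1/3, p = -14/5, q = 1.

m = -1/3, n = 1/3, p = -14/5, q = 1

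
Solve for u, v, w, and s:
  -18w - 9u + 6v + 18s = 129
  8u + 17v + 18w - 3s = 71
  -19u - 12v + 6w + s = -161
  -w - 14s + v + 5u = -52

Row-reduce the augmented matrix:
R1 ← R1 / (-9).
R2 ← R2 − 8·R1.
R3 ← R3 + 19·R1.
R4 ← R4 − 5·R1.
R2 ← R2 / (67/3).
R1 ← R1 + 2/3·R2.
R3 ← R3 + 74/3·R2.
R4 ← R4 − 13/3·R2.
R3 ← R3 / (3096/67).
R1 ← R1 − 138/67·R3.
R2 ← R2 − 6/67·R3.
R4 ← R4 + 763/67·R3.
R4 ← R4 / (-37469/3096).
R1 ← R1 + 311/516·R4.
R2 ← R2 − 323/516·R4.
R3 ← R3 + 1517/3096·R4.
Reading off the reduced rows gives u = 5, v = 5, w = -2, s = 6.

u = 5, v = 5, w = -2, s = 6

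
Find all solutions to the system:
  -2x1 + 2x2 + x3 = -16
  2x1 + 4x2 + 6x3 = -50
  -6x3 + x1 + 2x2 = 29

x1 = 1, x2 = -4, x3 = -6

Row-reduce the augmented matrix:
R1 ← R1 / (-2).
R2 ← R2 − 2·R1.
R3 ← R3 − 1·R1.
R2 ← R2 / (6).
R1 ← R1 + 1·R2.
R3 ← R3 − 3·R2.
R3 ← R3 / (-9).
R1 ← R1 − 2/3·R3.
R2 ← R2 − 7/6·R3.
Reading off the reduced rows gives x1 = 1, x2 = -4, x3 = -6.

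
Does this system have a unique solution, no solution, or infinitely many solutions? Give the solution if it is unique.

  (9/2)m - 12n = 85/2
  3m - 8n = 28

Row-reduce:
R1 ← R1 / (9/2).
R2 ← R2 − 3·R1.
Row 2 reduces to 0 = -1/3, a contradiction. The system is inconsistent.

no solution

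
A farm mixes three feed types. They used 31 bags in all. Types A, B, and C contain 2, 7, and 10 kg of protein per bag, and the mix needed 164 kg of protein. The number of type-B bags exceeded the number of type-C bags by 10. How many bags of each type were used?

Let a = type-A bags, b = type-B bags, c = type-C bags.
  a + b + c = 31
  2a + 7b + 10c = 164
  b - c = 10
Row-reduce the augmented matrix:
R2 ← R2 − 2·R1.
R2 ← R2 / (5).
R1 ← R1 − 1·R2.
R3 ← R3 − 1·R2.
R3 ← R3 / (-13/5).
R1 ← R1 + 3/5·R3.
R2 ← R2 − 8/5·R3.
Reading off the reduced rows gives a = 13, b = 14, c = 4.

type-A bags: 13, type-B bags: 14, type-C bags: 4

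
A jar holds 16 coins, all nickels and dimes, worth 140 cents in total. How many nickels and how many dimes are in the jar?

nickels: 4, dimes: 12

Let n = nickels, d = dimes.
  d + n = 16
  5n + 10d = 140
Row-reduce the augmented matrix:
R2 ← R2 − 5·R1.
R2 ← R2 / (5).
R1 ← R1 − 1·R2.
Reading off the reduced rows gives n = 4, d = 12.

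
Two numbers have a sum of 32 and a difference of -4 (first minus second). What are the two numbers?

first number: 14, second number: 18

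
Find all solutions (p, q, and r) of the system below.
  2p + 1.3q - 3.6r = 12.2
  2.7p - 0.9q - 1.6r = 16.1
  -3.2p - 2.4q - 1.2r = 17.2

p = 1, q = -6, r = -5

Row-reduce the augmented matrix:
R1 ← R1 / (2).
R2 ← R2 − 27/10·R1.
R3 ← R3 + 16/5·R1.
R2 ← R2 / (-531/200).
R1 ← R1 − 13/20·R2.
R3 ← R3 + 8/25·R2.
R3 ← R3 / (-19522/2655).
R1 ← R1 + 532/531·R3.
R2 ← R2 + 652/531·R3.
Reading off the reduced rows gives p = 1, q = -6, r = -5.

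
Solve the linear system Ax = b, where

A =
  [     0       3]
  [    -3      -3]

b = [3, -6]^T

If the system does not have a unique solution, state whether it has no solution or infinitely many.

x_1 = 1, x_2 = 1

Row-reduce the augmented matrix:
Swap R1 and R2.
R1 ← R1 / (-3).
R2 ← R2 / (3).
R1 ← R1 − 1·R2.
Reading off the reduced rows gives x_1 = 1, x_2 = 1.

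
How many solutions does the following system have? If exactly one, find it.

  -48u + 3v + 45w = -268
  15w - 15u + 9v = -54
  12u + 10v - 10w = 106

no solution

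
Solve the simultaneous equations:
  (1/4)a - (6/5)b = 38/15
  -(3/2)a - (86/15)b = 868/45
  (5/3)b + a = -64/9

Row-reduce the augmented matrix:
R1 ← R1 / (1/4).
R2 ← R2 + 3/2·R1.
R3 ← R3 − 1·R1.
R2 ← R2 / (-194/15).
R1 ← R1 + 24/5·R2.
R3 ← R3 − 97/15·R2.
R3 reduces to 0 = 0, so the extra equation is consistent.
Reading off the reduced rows gives a = -8/3, b = -8/3.

a = -8/3, b = -8/3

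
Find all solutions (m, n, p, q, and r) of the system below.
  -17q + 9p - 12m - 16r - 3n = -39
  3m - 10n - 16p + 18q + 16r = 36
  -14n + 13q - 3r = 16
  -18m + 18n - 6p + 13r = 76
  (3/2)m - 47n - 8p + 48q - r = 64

Row-reduce:
R1 ← R1 / (-12).
R2 ← R2 − 3·R1.
R4 ← R4 + 18·R1.
R5 ← R5 − 3/2·R1.
R2 ← R2 / (-43/4).
R1 ← R1 − 1/4·R2.
R3 ← R3 + 14·R2.
R4 ← R4 − 45/2·R2.
R5 ← R5 + 379/8·R2.
R3 ← R3 / (770/43).
R1 ← R1 + 46/43·R3.
R2 ← R2 − 55/43·R3.
R4 ← R4 + 2076/43·R3.
R5 ← R5 − 2310/43·R3.
R4 ← R4 / (15804/385).
R1 ← R1 − 1667/1155·R4.
R2 ← R2 + 13/14·R4.
R3 ← R3 + 211/770·R4.
Row 5 reduces to 0 = -2, a contradiction. The system is inconsistent.

no solution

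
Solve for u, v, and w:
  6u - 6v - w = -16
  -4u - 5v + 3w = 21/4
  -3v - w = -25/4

Row-reduce the augmented matrix:
R1 ← R1 / (6).
R2 ← R2 + 4·R1.
R2 ← R2 / (-9).
R1 ← R1 + 1·R2.
R3 ← R3 + 3·R2.
R3 ← R3 / (-16/9).
R1 ← R1 + 23/54·R3.
R2 ← R2 + 7/27·R3.
Reading off the reduced rows gives u = -1, v = 5/4, w = 5/2.

u = -1, v = 5/4, w = 5/2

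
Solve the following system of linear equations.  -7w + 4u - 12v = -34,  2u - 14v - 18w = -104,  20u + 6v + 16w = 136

u = 2, v = 0, w = 6

Row-reduce the augmented matrix:
R1 ← R1 / (4).
R2 ← R2 − 2·R1.
R3 ← R3 − 20·R1.
R2 ← R2 / (-8).
R1 ← R1 + 3·R2.
R3 ← R3 − 66·R2.
R3 ← R3 / (-549/8).
R1 ← R1 − 59/16·R3.
R2 ← R2 − 29/16·R3.
Reading off the reduced rows gives u = 2, v = 0, w = 6.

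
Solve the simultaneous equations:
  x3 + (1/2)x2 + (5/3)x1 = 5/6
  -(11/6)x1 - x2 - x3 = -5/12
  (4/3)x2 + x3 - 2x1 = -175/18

x1 = 5/2, x2 = -5/3, x3 = -5/2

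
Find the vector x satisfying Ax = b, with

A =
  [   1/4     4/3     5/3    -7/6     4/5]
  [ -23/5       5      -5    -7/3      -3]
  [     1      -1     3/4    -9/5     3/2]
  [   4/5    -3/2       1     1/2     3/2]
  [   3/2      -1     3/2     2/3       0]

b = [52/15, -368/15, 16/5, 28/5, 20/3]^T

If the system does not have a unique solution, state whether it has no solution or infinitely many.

infinitely many solutions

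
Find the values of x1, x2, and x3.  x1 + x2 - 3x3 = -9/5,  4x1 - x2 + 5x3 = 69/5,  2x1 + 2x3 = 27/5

Row-reduce the augmented matrix:
R2 ← R2 − 4·R1.
R3 ← R3 − 2·R1.
R2 ← R2 / (-5).
R1 ← R1 − 1·R2.
R3 ← R3 + 2·R2.
R3 ← R3 / (6/5).
R1 ← R1 − 2/5·R3.
R2 ← R2 + 17/5·R3.
Reading off the reduced rows gives x1 = 11/5, x2 = -5/2, x3 = 1/2.

x1 = 11/5, x2 = -5/2, x3 = 1/2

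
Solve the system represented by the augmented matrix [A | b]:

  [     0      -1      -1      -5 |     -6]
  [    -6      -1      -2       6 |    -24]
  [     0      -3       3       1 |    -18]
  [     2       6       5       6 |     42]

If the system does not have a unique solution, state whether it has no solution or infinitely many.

Row-reduce the augmented matrix:
Swap R1 and R2.
R1 ← R1 / (-6).
R4 ← R4 − 2·R1.
R2 ← R2 / (-1).
R1 ← R1 − 1/6·R2.
R3 ← R3 + 3·R2.
R4 ← R4 − 17/3·R2.
R3 ← R3 / (6).
R1 ← R1 − 1/6·R3.
R2 ← R2 − 1·R3.
R4 ← R4 + 4/3·R3.
R4 ← R4 / (-151/9).
R1 ← R1 + 41/18·R4.
R2 ← R2 − 7/3·R4.
R3 ← R3 − 8/3·R4.
Reading off the reduced rows gives x_1 = 3, x_2 = 6, x_3 = 0, x_4 = 0.

x_1 = 3, x_2 = 6, x_3 = 0, x_4 = 0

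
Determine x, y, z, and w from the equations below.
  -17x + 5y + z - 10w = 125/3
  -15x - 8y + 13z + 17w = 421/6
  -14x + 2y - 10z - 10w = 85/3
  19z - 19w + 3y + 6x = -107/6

x = -3, y = -1, z = 2/3, w = 1/2

Row-reduce the augmented matrix:
R1 ← R1 / (-17).
R2 ← R2 + 15·R1.
R3 ← R3 + 14·R1.
R4 ← R4 − 6·R1.
R2 ← R2 / (-211/17).
R1 ← R1 + 5/17·R2.
R3 ← R3 + 36/17·R2.
R4 ← R4 − 81/17·R2.
R3 ← R3 / (-2720/211).
R1 ← R1 + 73/211·R3.
R2 ← R2 + 206/211·R3.
R4 ← R4 − 5065/211·R3.
R4 ← R4 / (-6557/272).
R1 ← R1 − 193/1360·R4.
R2 ← R2 + 1097/680·R4.
R3 ← R3 − 651/1360·R4.
Reading off the reduced rows gives x = -3, y = -1, z = 2/3, w = 1/2.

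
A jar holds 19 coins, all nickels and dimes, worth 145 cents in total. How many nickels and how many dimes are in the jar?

nickels: 9, dimes: 10

Let n = nickels, d = dimes.
  n + d = 19
  5n + 10d = 145
From equation 1: n = 19 − d.
Substitute into equation 2 and solve: d = 10.
Then n = 9.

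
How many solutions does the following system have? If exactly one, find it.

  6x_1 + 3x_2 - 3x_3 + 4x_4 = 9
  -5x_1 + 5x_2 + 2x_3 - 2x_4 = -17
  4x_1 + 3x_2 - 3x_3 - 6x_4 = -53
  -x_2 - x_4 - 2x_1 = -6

x_1 = 1, x_2 = -2, x_3 = 5, x_4 = 6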